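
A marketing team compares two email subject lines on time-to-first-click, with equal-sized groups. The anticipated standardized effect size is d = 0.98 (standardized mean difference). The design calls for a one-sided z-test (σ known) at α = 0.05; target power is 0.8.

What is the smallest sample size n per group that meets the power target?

n = 13 per group

For power 0.8 need Φ(δ − z_{0.05}) = 0.8, so δ = z_{0.05} + z_{0.20} = 1.645 + 0.842 = 2.486.
δ = d·√(n/2) ⇒ n = 2(δ/d)² = 2 × (2.486 / 0.98)² = 12.87.
Rounding up, n = 13 per group.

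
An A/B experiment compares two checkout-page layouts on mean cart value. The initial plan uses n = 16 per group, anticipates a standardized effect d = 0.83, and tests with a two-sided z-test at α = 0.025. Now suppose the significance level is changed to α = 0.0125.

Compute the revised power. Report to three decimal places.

Power ≈ 0.440

δ = d·√(n/2) = 0.83 × √(16/2) = 2.3476 (unchanged). New critical value: z_{0.0063} = 2.498.
Revised power = Φ(δ − 2.498) + Φ(−δ − 2.498) = Φ(-0.150) + Φ(-4.845) = 0.4403 + 0.0000 = 0.4403.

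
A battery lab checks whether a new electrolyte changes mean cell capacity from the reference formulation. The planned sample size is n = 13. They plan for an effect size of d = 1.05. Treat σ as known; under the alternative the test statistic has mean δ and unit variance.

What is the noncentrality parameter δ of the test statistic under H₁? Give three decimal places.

δ ≈ 3.786

δ = d·√n = 1.05 × √13 = 3.7858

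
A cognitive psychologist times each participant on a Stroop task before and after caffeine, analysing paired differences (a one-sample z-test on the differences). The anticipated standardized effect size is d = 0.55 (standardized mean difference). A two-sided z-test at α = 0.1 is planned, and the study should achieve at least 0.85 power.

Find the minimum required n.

For power 0.85 need Φ(δ − z_{0.05}) = 0.85, so δ = z_{0.05} + z_{0.15} = 1.645 + 1.036 = 2.681.
(Ignoring the negligible lower-tail rejection probability gives the usual closed-form inversion.)
δ = d·√n ⇒ n = (δ/d)² = (2.681 / 0.55)² = 23.77.
Rounding up, n = 24.

n = 24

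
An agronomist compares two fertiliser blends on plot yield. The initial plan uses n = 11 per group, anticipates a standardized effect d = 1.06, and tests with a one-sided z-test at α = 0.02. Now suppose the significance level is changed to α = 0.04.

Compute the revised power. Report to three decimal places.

δ = d·√(n/2) = 1.06 × √(11/2) = 2.4859 (unchanged). New critical value: z_{0.04} = 1.751.
Revised power = P(Z > 1.751 − δ) = Φ(0.735) = 0.7689.

Power ≈ 0.769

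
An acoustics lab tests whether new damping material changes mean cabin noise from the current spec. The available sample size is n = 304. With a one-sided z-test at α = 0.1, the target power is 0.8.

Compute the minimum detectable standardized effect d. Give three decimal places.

Required noncentrality: δ = z_{0.1} + z_{0.20} = 1.282 + 0.842 = 2.123.
δ = d·√n ⇒ d = δ/√n = 2.123/√304 = 0.1218.

d ≈ 0.122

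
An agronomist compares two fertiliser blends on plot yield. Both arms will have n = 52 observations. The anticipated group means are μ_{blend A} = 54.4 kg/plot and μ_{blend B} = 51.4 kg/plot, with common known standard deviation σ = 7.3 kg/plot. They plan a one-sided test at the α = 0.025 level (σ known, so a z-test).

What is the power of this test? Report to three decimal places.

Standardized effect: d = |μ_{blend A} − μ_{blend B}| / σ = |54.4 − 51.4| / 7.3 = 0.4110
Noncentrality parameter: δ = d·√(n/2) = 0.4110 × √(52/2) = 2.0955
One-sided α = 0.025 → critical value z_{0.025} = 1.960.
Power = Φ(δ − 1.960) = Φ(0.136) = 0.5539.

Power ≈ 0.554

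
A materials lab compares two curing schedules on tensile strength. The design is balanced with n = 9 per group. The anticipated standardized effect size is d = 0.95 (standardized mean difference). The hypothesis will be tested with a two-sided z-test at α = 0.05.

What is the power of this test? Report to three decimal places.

Power ≈ 0.522

Noncentrality parameter: δ = d·√(n/2) = 0.95 × √(9/2) = 2.0153
Two-sided α = 0.05 → critical value z_{0.025} = 1.960.
Power = Φ(δ − 1.960) + Φ(−δ − 1.960) = Φ(0.055) + Φ(-3.975) = 0.5220 + 0.0000 = 0.5221.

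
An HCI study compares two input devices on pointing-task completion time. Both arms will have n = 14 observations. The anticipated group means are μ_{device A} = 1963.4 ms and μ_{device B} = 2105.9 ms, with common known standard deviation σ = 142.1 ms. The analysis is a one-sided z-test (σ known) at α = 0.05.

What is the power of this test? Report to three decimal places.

Standardized effect: d = |μ_{device A} − μ_{device B}| / σ = |1963.4 − 2105.9| / 142.1 = 1.0028
Noncentrality parameter: δ = d·√(n/2) = 1.0028 × √(14/2) = 2.6532
One-sided α = 0.05 → critical value z_{0.05} = 1.645.
Power = Φ(δ − 1.645) = Φ(1.008) = 0.8434.

Power ≈ 0.843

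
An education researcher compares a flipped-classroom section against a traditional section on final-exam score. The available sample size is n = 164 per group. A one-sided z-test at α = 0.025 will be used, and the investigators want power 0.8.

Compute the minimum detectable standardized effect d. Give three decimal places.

d ≈ 0.309

Required noncentrality: δ = z_{0.025} + z_{0.20} = 1.960 + 0.842 = 2.802.
δ = d·√(n/2) ⇒ d = δ/√(n/2) = 2.802/√(164/2) = 0.3094.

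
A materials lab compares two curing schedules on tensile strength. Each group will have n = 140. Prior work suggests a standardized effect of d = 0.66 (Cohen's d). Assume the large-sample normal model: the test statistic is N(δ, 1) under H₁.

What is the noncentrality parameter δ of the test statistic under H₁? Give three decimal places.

δ ≈ 5.522

The noncentrality parameter scales effect size by the design's sample-size factor: δ = d·√(n/2) = 0.66 × √(140/2) = 5.5220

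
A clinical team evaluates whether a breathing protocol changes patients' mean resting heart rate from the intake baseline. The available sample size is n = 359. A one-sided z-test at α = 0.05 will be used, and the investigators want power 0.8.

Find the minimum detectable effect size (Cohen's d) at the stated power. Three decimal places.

Required noncentrality: δ = z_{0.05} + z_{0.20} = 1.645 + 0.842 = 2.486.
δ = d·√n ⇒ d = δ/√n = 2.486/√359 = 0.1312.

d ≈ 0.131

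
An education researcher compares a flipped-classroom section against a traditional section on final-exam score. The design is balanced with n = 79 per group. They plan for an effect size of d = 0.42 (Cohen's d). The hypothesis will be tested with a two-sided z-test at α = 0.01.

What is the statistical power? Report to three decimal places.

Noncentrality parameter: λ = d·√(n/2) = 0.42 × √(79/2) = 2.6397
Critical value for a two-sided test at α = 0.01: z_{α/2} = 2.576.
Power = Φ(λ − 2.576) + Φ(−λ − 2.576) = Φ(0.064) + Φ(-5.215) = 0.5254 + 0.0000 = 0.5254.

Power ≈ 0.525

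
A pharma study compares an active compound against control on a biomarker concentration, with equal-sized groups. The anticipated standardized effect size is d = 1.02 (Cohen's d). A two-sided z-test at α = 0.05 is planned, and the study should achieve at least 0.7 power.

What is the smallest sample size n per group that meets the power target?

n = 12 per group

For power 0.7 need Φ(δ − z_{0.025}) = 0.7, so δ = z_{0.025} + z_{0.30} = 1.960 + 0.524 = 2.484.
(Ignoring the negligible lower-tail rejection probability gives the usual closed-form inversion.)
δ = d·√(n/2) ⇒ n = 2(δ/d)² = 2 × (2.484 / 1.02)² = 11.86.
Rounding up, n = 12 per group.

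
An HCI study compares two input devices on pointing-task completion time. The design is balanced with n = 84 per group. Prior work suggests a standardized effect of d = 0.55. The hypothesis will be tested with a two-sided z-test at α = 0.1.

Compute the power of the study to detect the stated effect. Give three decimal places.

Noncentrality parameter: δ = d·√(n/2) = 0.55 × √(84/2) = 3.5644
Critical value for a two-sided test at α = 0.1: z_{α/2} = 1.645.
Power = Φ(δ − 1.645) + Φ(−δ − 1.645) = Φ(1.920) + Φ(-5.209) = 0.9725 + 0.0000 = 0.9725.

Power ≈ 0.973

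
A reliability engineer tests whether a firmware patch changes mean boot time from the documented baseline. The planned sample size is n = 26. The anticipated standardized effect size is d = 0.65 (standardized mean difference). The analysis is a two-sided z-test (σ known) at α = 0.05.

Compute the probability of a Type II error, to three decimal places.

Noncentrality parameter: δ = d·√n = 0.65 × √26 = 3.3144
Critical value for a two-sided test at α = 0.05: z_{α/2} = 1.960.
Power = Φ(δ − 1.960) + Φ(−δ − 1.960) = Φ(1.354) + Φ(-5.274) = 0.9122 + 0.0000 = 0.9122.
Type II error: β = 1 − power = 1 − 0.9122 = 0.0878.

β ≈ 0.088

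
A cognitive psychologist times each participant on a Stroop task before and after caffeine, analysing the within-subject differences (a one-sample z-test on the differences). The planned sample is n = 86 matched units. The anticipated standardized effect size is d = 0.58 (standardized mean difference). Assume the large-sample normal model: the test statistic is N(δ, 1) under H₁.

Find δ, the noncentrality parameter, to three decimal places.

The noncentrality parameter scales effect size by the design's sample-size factor: δ = d·√n = 0.58 × √86 = 5.3787

δ ≈ 5.379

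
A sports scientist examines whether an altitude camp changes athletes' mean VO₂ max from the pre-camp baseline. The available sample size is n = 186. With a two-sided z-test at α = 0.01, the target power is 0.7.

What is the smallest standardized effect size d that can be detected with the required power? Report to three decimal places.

Required noncentrality: δ = z_{0.005} + z_{0.30} = 2.576 + 0.524 = 3.100.
(Lower-tail contribution to power is negligible for δ > 0.)
δ = d·√n ⇒ d = δ/√n = 3.100/√186 = 0.2273.

d ≈ 0.227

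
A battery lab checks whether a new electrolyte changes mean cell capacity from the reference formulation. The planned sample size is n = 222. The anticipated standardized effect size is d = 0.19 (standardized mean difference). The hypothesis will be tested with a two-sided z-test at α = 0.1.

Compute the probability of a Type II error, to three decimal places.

β ≈ 0.118

Noncentrality parameter: δ = d·√n = 0.19 × √222 = 2.8309
Critical value for a two-sided test at α = 0.1: z_{α/2} = 1.645.
Power = Φ(δ − 1.645) + Φ(−δ − 1.645) = Φ(1.186) + Φ(-4.476) = 0.8822 + 0.0000 = 0.8822.
Type II error: β = 1 − power = 1 − 0.8822 = 0.1178.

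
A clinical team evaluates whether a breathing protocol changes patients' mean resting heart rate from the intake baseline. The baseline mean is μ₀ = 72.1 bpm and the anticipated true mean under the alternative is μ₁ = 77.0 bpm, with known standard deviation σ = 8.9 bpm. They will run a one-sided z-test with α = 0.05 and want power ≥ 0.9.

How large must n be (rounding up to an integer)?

n = 29

Standardized effect: d = |μ₁ − μ₀| / σ = |77.0 − 72.1| / 8.9 = 0.5506
Set Φ(δ − 1.645) = 0.9; then δ − 1.645 = Φ⁻¹(0.9) = 1.282, giving δ = 2.926.
δ = d·√n ⇒ n = (δ/d)² = (2.926 / 0.5506)² = 28.25.
Round up to the next whole unit.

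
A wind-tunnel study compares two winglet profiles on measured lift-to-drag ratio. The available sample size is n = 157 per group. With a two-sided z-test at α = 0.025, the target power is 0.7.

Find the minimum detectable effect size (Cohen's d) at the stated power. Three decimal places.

Need Φ(δ − 2.241) = 0.7, so δ = 2.241 + 0.524 = 2.766.
(The second rejection-region term Φ(−δ − z_{α/2}) is negligible and dropped.)
δ = d·√(n/2) ⇒ d = δ/√(n/2) = 2.766/√(157/2) = 0.3122.

d ≈ 0.312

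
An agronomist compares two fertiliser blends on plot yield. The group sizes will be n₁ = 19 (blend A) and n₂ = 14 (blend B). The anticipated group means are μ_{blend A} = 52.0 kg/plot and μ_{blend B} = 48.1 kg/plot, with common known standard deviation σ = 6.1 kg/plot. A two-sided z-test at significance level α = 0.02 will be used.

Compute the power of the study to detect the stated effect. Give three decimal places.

Power ≈ 0.305

Standardized effect: d = |μ_{blend A} − μ_{blend B}| / σ = |52.0 − 48.1| / 6.1 = 0.6393
Noncentrality parameter: δ = d / √(1/n₁ + 1/n₂) = 0.6393 / √(1/19 + 1/14) = 1.8152
Critical value for a two-sided test at α = 0.02: z_{α/2} = 2.326.
Power = Φ(δ − 2.326) + Φ(−δ − 2.326) = Φ(-0.511) + Φ(-4.142) = 0.3046 + 0.0000 = 0.3046.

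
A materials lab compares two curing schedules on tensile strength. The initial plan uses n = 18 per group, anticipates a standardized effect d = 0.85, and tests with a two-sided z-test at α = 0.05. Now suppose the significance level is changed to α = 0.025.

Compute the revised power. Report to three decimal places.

Power ≈ 0.621

δ = d·√(n/2) = 0.85 × √(18/2) = 2.5500 (unchanged). New critical value: z_{0.0125} = 2.241.
Revised power = Φ(δ − 2.241) + Φ(−δ − 2.241) = Φ(0.309) + Φ(-4.791) = 0.6212 + 0.0000 = 0.6212.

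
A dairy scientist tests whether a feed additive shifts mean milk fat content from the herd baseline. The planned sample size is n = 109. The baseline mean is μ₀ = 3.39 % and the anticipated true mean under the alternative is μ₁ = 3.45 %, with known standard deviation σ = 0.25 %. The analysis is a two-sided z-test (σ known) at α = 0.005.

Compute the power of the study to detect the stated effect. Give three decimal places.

Power ≈ 0.382

Standardized effect: d = |μ₁ − μ₀| / σ = |3.45 − 3.39| / 0.25 = 0.2400
Noncentrality parameter: δ = d·√n = 0.2400 × √109 = 2.5057
Two-sided α = 0.005 → critical value z_{0.0025} = 2.807.
Power = Φ(δ − 2.807) + Φ(−δ − 2.807) = Φ(-0.301) + Φ(-5.313) = 0.3816 + 0.0000 = 0.3816.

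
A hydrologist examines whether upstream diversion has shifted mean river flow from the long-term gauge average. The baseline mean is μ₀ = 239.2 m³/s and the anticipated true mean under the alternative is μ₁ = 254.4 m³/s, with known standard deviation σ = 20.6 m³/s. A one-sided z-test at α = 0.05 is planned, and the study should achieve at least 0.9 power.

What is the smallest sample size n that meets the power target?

n = 16

Standardized effect: d = |μ₁ − μ₀| / σ = |254.4 − 239.2| / 20.6 = 0.7379
Set Φ(δ − 1.645) = 0.9; then δ − 1.645 = Φ⁻¹(0.9) = 1.282, giving δ = 2.926.
δ = d·√n ⇒ n = (δ/d)² = (2.926 / 0.7379)² = 15.73.
Rounding up, n = 16.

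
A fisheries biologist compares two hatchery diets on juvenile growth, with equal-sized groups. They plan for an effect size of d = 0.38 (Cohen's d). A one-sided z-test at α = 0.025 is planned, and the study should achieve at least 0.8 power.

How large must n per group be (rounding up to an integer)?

n = 109 per group

For power 0.8 need Φ(δ − z_{0.025}) = 0.8, so δ = z_{0.025} + z_{0.20} = 1.960 + 0.842 = 2.802.
δ = d·√(n/2) ⇒ n = 2(δ/d)² = 2 × (2.802 / 0.38)² = 108.71.
Round up to the next whole unit.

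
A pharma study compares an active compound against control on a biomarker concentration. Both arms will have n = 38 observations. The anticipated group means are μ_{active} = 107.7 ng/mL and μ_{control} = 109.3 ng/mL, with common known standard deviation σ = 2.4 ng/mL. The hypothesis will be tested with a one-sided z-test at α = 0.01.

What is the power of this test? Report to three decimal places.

Power ≈ 0.719

Standardized effect: d = |μ_{active} − μ_{control}| / σ = |107.7 − 109.3| / 2.4 = 0.6667
Noncentrality parameter: δ = d·√(n/2) = 0.6667 × √(38/2) = 2.9059
Critical value for a one-sided test at α = 0.01: z_α = 2.326.
Power = Φ(δ − 2.326) = Φ(0.580) = 0.7189.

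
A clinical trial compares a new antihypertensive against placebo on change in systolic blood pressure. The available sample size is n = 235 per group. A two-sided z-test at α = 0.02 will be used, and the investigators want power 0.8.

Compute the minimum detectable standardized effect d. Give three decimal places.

d ≈ 0.292

Required noncentrality: δ = z_{0.01} + z_{0.20} = 2.326 + 0.842 = 3.168.
(The second rejection-region term Φ(−δ − z_{α/2}) is negligible and dropped.)
δ = d·√(n/2) ⇒ d = δ/√(n/2) = 3.168/√(235/2) = 0.2923.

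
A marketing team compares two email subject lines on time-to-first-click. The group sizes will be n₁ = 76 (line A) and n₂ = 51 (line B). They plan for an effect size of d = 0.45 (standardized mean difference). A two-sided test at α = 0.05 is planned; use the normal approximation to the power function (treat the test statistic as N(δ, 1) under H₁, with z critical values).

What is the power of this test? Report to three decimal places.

Noncentrality parameter: δ = d / √(1/n₁ + 1/n₂) = 0.45 / √(1/76 + 1/51) = 2.4860
Critical value for a two-sided test at α = 0.05: z_{α/2} = 1.960.
Power = Φ(δ − 1.960) + Φ(−δ − 1.960) = Φ(0.526) + Φ(-4.446) = 0.7006 + 0.0000 = 0.7006.

Power ≈ 0.701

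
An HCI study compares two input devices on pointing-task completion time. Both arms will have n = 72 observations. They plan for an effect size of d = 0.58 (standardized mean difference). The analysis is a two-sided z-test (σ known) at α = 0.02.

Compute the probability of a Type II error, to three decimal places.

Noncentrality parameter: δ = d·√(n/2) = 0.58 × √(72/2) = 3.4800
Two-sided α = 0.02 → critical value z_{0.01} = 2.326.
Power = Φ(δ − 2.326) + Φ(−δ − 2.326) = Φ(1.154) + Φ(-5.806) = 0.8757 + 0.0000 = 0.8757.
Type II error: β = 1 − power = 1 − 0.8757 = 0.1243.

β ≈ 0.124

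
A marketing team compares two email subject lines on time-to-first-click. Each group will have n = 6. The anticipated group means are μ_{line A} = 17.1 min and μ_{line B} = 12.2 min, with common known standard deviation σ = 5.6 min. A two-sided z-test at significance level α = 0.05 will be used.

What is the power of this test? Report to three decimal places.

Standardized effect: d = |μ_{line A} − μ_{line B}| / σ = |17.1 − 12.2| / 5.6 = 0.8750
Noncentrality parameter: δ = d·√(n/2) = 0.8750 × √(6/2) = 1.5155
Critical value for a two-sided test at α = 0.05: z_{α/2} = 1.960.
Power = Φ(δ − 1.960) + Φ(−δ − 1.960) = Φ(-0.444) + Φ(-3.476) = 0.3284 + 0.0003 = 0.3286.

Power ≈ 0.329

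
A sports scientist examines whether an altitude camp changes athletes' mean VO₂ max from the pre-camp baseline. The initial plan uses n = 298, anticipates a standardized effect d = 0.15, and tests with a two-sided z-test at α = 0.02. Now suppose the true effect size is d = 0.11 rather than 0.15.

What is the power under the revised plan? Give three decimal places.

With d = 0.11: δ = d·√n = 0.11 × √298 = 1.8989. Critical value z_{0.01} = 2.326.
Revised power = Φ(δ − 2.326) + Φ(−δ − 2.326) = Φ(-0.427) + Φ(-4.225) = 0.3345 + 0.0000 = 0.3345.

Power ≈ 0.335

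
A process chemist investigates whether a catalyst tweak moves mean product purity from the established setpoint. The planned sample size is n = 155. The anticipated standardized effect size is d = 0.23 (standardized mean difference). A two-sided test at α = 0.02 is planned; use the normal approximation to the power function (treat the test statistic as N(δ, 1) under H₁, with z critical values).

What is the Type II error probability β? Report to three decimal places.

β ≈ 0.296

Noncentrality parameter: δ = d·√n = 0.23 × √155 = 2.8635
Critical value for a two-sided test at α = 0.02: z_{α/2} = 2.326.
Power = Φ(δ − 2.326) + Φ(−δ − 2.326) = Φ(0.537) + Φ(-5.190) = 0.7044 + 0.0000 = 0.7044.
Type II error: β = 1 − power = 1 − 0.7044 = 0.2956.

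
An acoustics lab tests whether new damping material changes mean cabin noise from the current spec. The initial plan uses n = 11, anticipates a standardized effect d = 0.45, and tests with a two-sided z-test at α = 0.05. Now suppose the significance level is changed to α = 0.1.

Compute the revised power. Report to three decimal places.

δ = d·√n = 0.45 × √11 = 1.4925 (unchanged). New critical value: z_{0.05} = 1.645.
Revised power = Φ(δ − 1.645) + Φ(−δ − 1.645) = Φ(-0.152) + Φ(-3.137) = 0.4394 + 0.0009 = 0.4403.

Power ≈ 0.440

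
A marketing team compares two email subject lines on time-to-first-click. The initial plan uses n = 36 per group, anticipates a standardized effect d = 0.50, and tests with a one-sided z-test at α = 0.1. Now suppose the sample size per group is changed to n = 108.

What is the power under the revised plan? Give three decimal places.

With n = 108 per group: δ = d·√(n/2) = 0.50 × √(108/2) = 3.6742. Critical value z_{0.1} = 1.282.
Revised power = P(Z > 1.282 − δ) = Φ(2.393) = 0.9916.

Power ≈ 0.992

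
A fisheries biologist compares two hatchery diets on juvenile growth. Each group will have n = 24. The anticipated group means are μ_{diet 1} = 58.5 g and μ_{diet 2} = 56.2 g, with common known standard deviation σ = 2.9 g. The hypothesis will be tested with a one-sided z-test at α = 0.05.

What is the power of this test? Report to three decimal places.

Power ≈ 0.865

Standardized effect: d = |μ_{diet 1} − μ_{diet 2}| / σ = |58.5 − 56.2| / 2.9 = 0.7931
Noncentrality parameter: δ = d·√(n/2) = 0.7931 × √(24/2) = 2.7474
Critical value for a one-sided test at α = 0.05: z_α = 1.645.
Power = Φ(δ − 1.645) = Φ(1.103) = 0.8649.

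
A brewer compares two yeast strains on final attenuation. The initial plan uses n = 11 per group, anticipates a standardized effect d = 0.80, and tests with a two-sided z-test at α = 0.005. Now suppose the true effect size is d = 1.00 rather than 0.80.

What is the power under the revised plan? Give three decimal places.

Power ≈ 0.322

With d = 1.00: δ = d·√(n/2) = 1.00 × √(11/2) = 2.3452. Critical value z_{0.0025} = 2.807.
Revised power = Φ(δ − 2.807) + Φ(−δ − 2.807) = Φ(-0.462) + Φ(-5.152) = 0.3221 + 0.0000 = 0.3221.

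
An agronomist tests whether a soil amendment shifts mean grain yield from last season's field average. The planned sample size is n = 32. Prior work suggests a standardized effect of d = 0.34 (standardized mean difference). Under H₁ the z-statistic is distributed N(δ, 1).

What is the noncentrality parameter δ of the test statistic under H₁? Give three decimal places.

δ ≈ 1.923

The noncentrality parameter scales effect size by the design's sample-size factor: δ = d·√n = 0.34 × √32 = 1.9233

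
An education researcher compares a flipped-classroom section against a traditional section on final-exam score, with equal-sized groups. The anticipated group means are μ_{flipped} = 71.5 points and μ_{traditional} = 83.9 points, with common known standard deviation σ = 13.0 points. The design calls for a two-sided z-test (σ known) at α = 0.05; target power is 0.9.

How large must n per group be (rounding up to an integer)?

Standardized effect: d = |μ_{flipped} − μ_{traditional}| / σ = |71.5 − 83.9| / 13.0 = 0.9538
For power 0.9 need Φ(δ − z_{0.025}) = 0.9, so δ = z_{0.025} + z_{0.10} = 1.960 + 1.282 = 3.242.
(The Φ(−δ − z_{α/2}) term is vanishingly small for δ > 0 and is dropped in the standard sample-size formula.)
δ = d·√(n/2) ⇒ n = 2(δ/d)² = 2 × (3.242 / 0.9538)² = 23.10.
Round up to the next whole unit.

n = 24 per group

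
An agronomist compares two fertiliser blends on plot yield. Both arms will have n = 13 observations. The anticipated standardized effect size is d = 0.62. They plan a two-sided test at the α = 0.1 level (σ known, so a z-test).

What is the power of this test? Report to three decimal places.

Power ≈ 0.475

Noncentrality parameter: δ = d·√(n/2) = 0.62 × √(13/2) = 1.5807
Critical value for a two-sided test at α = 0.1: z_{α/2} = 1.645.
Power = Φ(δ − 1.645) + Φ(−δ − 1.645) = Φ(-0.064) + Φ(-3.226) = 0.4744 + 0.0006 = 0.4751.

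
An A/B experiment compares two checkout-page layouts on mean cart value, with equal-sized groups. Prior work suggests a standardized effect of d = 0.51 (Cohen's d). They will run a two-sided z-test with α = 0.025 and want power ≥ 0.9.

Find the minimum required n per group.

Set Φ(δ − 2.241) = 0.9; then δ − 2.241 = Φ⁻¹(0.9) = 1.282, giving δ = 3.523.
(The Φ(−δ − z_{α/2}) term is vanishingly small for δ > 0 and is dropped in the standard sample-size formula.)
δ = d·√(n/2) ⇒ n = 2(δ/d)² = 2 × (3.523 / 0.51)² = 95.43.
Round up to the next whole unit.

n = 96 per group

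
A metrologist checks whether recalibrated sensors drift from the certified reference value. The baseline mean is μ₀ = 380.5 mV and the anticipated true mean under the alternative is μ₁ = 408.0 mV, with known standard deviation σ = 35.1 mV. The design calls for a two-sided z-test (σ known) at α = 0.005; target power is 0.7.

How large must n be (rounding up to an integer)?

Standardized effect: d = |μ₁ − μ₀| / σ = |408.0 − 380.5| / 35.1 = 0.7835
For power 0.7 need Φ(δ − z_{0.0025}) = 0.7, so δ = z_{0.0025} + z_{0.30} = 2.807 + 0.524 = 3.331.
(For δ > 0 the lower-tail rejection region contributes negligibly to power, so the one-term inversion is standard.)
δ = d·√n ⇒ n = (δ/d)² = (3.331 / 0.7835)² = 18.08.
Round up to the next whole unit.

n = 19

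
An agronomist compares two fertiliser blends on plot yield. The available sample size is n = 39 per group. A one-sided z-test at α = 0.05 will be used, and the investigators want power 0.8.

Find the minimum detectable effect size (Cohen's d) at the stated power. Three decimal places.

d ≈ 0.563

Required noncentrality: δ = z_{0.05} + z_{0.20} = 1.645 + 0.842 = 2.486.
δ = d·√(n/2) ⇒ d = δ/√(n/2) = 2.486/√(39/2) = 0.5631.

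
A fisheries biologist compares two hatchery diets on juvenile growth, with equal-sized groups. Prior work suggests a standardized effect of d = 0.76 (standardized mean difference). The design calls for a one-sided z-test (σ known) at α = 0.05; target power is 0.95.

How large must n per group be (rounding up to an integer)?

For power 0.95 need Φ(δ − z_{0.05}) = 0.95, so δ = z_{0.05} + z_{0.05} = 1.645 + 1.645 = 3.290.
δ = d·√(n/2) ⇒ n = 2(δ/d)² = 2 × (3.290 / 0.76)² = 37.47.
Round up to the next whole unit.

n = 38 per group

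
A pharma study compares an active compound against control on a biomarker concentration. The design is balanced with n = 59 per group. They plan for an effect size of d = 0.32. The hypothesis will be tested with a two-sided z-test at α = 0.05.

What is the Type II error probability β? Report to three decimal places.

Noncentrality parameter: δ = d·√(n/2) = 0.32 × √(59/2) = 1.7380
Critical value for a two-sided test at α = 0.05: z_{α/2} = 1.960.
Power = Φ(δ − 1.960) + Φ(−δ − 1.960) = Φ(-0.222) + Φ(-3.698) = 0.4122 + 0.0001 = 0.4123.
Type II error: β = 1 − power = 1 − 0.4123 = 0.5877.

β ≈ 0.588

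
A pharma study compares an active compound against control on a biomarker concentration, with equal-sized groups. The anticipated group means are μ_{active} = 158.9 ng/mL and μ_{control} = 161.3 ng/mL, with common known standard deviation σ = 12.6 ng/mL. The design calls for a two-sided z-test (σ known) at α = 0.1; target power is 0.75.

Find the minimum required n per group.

Standardized effect: d = |μ_{active} − μ_{control}| / σ = |158.9 − 161.3| / 12.6 = 0.1905
Set Φ(δ − 1.645) = 0.75; then δ − 1.645 = Φ⁻¹(0.75) = 0.674, giving δ = 2.319.
(Ignoring the negligible lower-tail rejection probability gives the usual closed-form inversion.)
δ = d·√(n/2) ⇒ n = 2(δ/d)² = 2 × (2.319 / 0.1905)² = 296.54.
Rounding up, n = 297 per group.

n = 297 per group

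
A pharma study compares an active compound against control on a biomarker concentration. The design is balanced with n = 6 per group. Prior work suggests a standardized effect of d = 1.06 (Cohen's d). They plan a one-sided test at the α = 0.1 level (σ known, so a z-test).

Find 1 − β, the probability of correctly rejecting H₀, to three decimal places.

Noncentrality parameter: δ = d·√(n/2) = 1.06 × √(6/2) = 1.8360
Critical value for a one-sided test at α = 0.1: z_α = 1.282.
Power = P(Z > 1.282 − δ) = Φ(0.554) = 0.7104.

Power ≈ 0.710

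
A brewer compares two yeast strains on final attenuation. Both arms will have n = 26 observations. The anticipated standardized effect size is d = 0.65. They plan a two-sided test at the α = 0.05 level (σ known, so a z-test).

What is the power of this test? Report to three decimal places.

Noncentrality parameter: δ = d·√(n/2) = 0.65 × √(26/2) = 2.3436
Critical value for a two-sided test at α = 0.05: z_{α/2} = 1.960.
Power = Φ(δ − 1.960) + Φ(−δ − 1.960) = Φ(0.384) + Φ(-4.304) = 0.6494 + 0.0000 = 0.6494.

Power ≈ 0.649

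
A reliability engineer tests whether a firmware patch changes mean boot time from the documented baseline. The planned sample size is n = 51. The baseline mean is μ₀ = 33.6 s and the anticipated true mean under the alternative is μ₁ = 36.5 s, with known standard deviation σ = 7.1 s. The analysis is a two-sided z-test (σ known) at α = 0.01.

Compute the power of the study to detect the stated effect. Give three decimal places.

Standardized effect: d = |μ₁ − μ₀| / σ = |36.5 − 33.6| / 7.1 = 0.4085
Noncentrality parameter: δ = d·√n = 0.4085 × √51 = 2.9169
Critical value for a two-sided test at α = 0.01: z_{α/2} = 2.576.
Power = Φ(δ − 2.576) + Φ(−δ − 2.576) = Φ(0.341) + Φ(-5.493) = 0.6335 + 0.0000 = 0.6335.

Power ≈ 0.633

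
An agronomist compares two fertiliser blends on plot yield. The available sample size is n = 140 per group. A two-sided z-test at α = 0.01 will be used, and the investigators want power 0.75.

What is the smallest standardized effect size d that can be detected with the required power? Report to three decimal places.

d ≈ 0.388

Required noncentrality: δ = z_{0.005} + z_{0.25} = 2.576 + 0.674 = 3.250.
(Lower-tail contribution to power is negligible for δ > 0.)
δ = d·√(n/2) ⇒ d = δ/√(n/2) = 3.250/√(140/2) = 0.3885.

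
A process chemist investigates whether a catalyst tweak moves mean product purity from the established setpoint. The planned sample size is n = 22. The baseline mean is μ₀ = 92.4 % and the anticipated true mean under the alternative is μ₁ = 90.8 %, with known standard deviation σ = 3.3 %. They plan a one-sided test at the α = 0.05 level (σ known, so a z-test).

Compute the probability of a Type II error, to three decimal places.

β ≈ 0.265

Standardized effect: d = |μ₁ − μ₀| / σ = |90.8 − 92.4| / 3.3 = 0.4848
Noncentrality parameter: δ = d·√n = 0.4848 × √22 = 2.2741
One-sided α = 0.05 → critical value z_{0.05} = 1.645.
Power = P(Z > 1.645 − δ) = Φ(0.629) = 0.7354.
Type II error: β = 1 − power = 1 − 0.7354 = 0.2646.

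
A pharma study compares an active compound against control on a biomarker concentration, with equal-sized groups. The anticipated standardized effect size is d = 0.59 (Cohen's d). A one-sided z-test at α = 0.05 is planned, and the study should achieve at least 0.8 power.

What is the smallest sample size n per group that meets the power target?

n = 36 per group

For power 0.8 need Φ(δ − z_{0.05}) = 0.8, so δ = z_{0.05} + z_{0.20} = 1.645 + 0.842 = 2.486.
δ = d·√(n/2) ⇒ n = 2(δ/d)² = 2 × (2.486 / 0.59)² = 35.52.
Round up to the next whole unit.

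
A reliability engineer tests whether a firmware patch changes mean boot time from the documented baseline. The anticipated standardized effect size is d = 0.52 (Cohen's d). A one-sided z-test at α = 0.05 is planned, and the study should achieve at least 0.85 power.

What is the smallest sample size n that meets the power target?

n = 27

For power 0.85 need Φ(δ − z_{0.05}) = 0.85, so δ = z_{0.05} + z_{0.15} = 1.645 + 1.036 = 2.681.
δ = d·√n ⇒ n = (δ/d)² = (2.681 / 0.52)² = 26.59.
Rounding up, n = 27.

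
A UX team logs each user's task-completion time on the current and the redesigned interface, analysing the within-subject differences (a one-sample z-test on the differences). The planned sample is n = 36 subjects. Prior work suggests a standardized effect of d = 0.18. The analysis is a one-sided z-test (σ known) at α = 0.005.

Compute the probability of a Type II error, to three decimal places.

Noncentrality parameter: δ = d·√n = 0.18 × √36 = 1.0800
One-sided α = 0.005 → critical value z_{0.005} = 2.576.
Power = P(Z > 2.576 − δ) = Φ(-1.496) = 0.0673.
Type II error: β = 1 − power = 1 − 0.0673 = 0.9327.

β ≈ 0.933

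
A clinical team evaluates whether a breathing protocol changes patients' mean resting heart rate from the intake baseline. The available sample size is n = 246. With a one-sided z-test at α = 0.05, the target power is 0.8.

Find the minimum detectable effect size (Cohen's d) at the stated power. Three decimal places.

d ≈ 0.159

Need Φ(δ − 1.645) = 0.8, so δ = 1.645 + 0.842 = 2.486.
δ = d·√n ⇒ d = δ/√n = 2.486/√246 = 0.1585.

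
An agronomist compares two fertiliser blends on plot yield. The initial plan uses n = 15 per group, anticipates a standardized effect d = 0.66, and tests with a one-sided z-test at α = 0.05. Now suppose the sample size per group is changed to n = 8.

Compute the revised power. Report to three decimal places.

Power ≈ 0.373

With n = 8 per group: δ = d·√(n/2) = 0.66 × √(8/2) = 1.3200. Critical value z_{0.05} = 1.645.
Revised power = Φ(δ − 1.645) = Φ(-0.325) = 0.3726.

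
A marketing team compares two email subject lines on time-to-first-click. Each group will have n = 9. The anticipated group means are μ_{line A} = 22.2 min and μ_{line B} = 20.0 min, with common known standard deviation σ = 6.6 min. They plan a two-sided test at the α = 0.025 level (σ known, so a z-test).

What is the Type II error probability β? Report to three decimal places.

β ≈ 0.936

Standardized effect: d = |μ_{line A} − μ_{line B}| / σ = |22.2 − 20.0| / 6.6 = 0.3333
Noncentrality parameter: δ = d·√(n/2) = 0.3333 × √(9/2) = 0.7071
Two-sided α = 0.025 → critical value z_{0.0125} = 2.241.
Power = Φ(δ − 2.241) + Φ(−δ − 2.241) = Φ(-1.534) + Φ(-2.949) = 0.0625 + 0.0016 = 0.0641.
Type II error: β = 1 − power = 1 − 0.0641 = 0.9359.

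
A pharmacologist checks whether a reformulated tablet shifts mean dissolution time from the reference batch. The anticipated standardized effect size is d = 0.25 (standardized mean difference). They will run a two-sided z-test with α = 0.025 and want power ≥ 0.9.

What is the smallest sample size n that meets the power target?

n = 199

Set Φ(δ − 2.241) = 0.9; then δ − 2.241 = Φ⁻¹(0.9) = 1.282, giving δ = 3.523.
(For δ > 0 the lower-tail rejection region contributes negligibly to power, so the one-term inversion is standard.)
δ = d·√n ⇒ n = (δ/d)² = (3.523 / 0.25)² = 198.58.
Rounding up, n = 199.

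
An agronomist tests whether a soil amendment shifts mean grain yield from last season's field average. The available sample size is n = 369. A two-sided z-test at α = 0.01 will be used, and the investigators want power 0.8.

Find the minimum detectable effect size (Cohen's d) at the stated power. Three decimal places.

d ≈ 0.178

Need Φ(δ − 2.576) = 0.8, so δ = 2.576 + 0.842 = 3.417.
(The second rejection-region term Φ(−δ − z_{α/2}) is negligible and dropped.)
δ = d·√n ⇒ d = δ/√n = 3.417/√369 = 0.1779.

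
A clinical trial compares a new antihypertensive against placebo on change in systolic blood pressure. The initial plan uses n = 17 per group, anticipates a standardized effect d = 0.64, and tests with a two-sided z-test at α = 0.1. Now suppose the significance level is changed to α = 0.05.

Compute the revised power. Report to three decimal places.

Power ≈ 0.463

δ = d·√(n/2) = 0.64 × √(17/2) = 1.8659 (unchanged). New critical value: z_{0.025} = 1.960.
Revised power = Φ(δ − 1.960) + Φ(−δ − 1.960) = Φ(-0.094) + Φ(-3.826) = 0.4625 + 0.0001 = 0.4626.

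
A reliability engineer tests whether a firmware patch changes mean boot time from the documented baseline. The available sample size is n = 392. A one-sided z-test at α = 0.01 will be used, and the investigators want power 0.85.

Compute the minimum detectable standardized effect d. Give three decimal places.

Required noncentrality: δ = z_{0.01} + z_{0.15} = 2.326 + 1.036 = 3.363.
δ = d·√n ⇒ d = δ/√n = 3.363/√392 = 0.1698.

d ≈ 0.170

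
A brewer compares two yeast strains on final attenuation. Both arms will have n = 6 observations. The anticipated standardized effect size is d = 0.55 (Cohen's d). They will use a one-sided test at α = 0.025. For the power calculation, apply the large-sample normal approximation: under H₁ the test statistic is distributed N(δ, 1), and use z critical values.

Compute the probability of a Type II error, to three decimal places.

Noncentrality parameter: δ = d·√(n/2) = 0.55 × √(6/2) = 0.9526
Critical value for a one-sided test at α = 0.025: z_α = 1.960.
Power = P(Z > 1.960 − δ) = Φ(-1.007) = 0.1569.
Type II error: β = 1 − power = 1 − 0.1569 = 0.8431.

β ≈ 0.843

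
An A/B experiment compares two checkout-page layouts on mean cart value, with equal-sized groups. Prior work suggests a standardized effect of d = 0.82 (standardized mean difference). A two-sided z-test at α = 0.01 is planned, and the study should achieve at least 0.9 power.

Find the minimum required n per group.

For power 0.9 need Φ(δ − z_{0.005}) = 0.9, so δ = z_{0.005} + z_{0.10} = 2.576 + 1.282 = 3.857.
(The Φ(−δ − z_{α/2}) term is vanishingly small for δ > 0 and is dropped in the standard sample-size formula.)
δ = d·√(n/2) ⇒ n = 2(δ/d)² = 2 × (3.857 / 0.82)² = 44.26.
Rounding up, n = 45 per group.

n = 45 per group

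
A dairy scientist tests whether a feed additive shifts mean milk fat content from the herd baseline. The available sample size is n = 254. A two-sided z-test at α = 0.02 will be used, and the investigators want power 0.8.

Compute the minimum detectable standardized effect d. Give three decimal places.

Required noncentrality: δ = z_{0.01} + z_{0.20} = 2.326 + 0.842 = 3.168.
(The second rejection-region term Φ(−δ − z_{α/2}) is negligible and dropped.)
δ = d·√n ⇒ d = δ/√n = 3.168/√254 = 0.1988.

d ≈ 0.199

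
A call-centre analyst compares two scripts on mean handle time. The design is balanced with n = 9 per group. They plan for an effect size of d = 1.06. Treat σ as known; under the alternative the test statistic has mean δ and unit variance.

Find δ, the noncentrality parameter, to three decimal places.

δ ≈ 2.249

The noncentrality parameter scales effect size by the design's sample-size factor: δ = d·√(n/2) = 1.06 × √(9/2) = 2.2486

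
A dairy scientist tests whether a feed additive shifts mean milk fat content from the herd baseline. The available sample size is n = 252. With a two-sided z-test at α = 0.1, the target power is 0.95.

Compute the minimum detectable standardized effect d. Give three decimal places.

Required noncentrality: δ = z_{0.05} + z_{0.05} = 1.645 + 1.645 = 3.290.
(The second rejection-region term Φ(−δ − z_{α/2}) is negligible and dropped.)
δ = d·√n ⇒ d = δ/√n = 3.290/√252 = 0.2072.

d ≈ 0.207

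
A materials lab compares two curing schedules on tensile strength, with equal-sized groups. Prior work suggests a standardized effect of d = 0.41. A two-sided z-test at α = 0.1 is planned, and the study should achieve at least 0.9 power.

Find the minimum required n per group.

n = 102 per group

Set Φ(δ − 1.645) = 0.9; then δ − 1.645 = Φ⁻¹(0.9) = 1.282, giving δ = 2.926.
(For δ > 0 the lower-tail rejection region contributes negligibly to power, so the one-term inversion is standard.)
δ = d·√(n/2) ⇒ n = 2(δ/d)² = 2 × (2.926 / 0.41)² = 101.89.
Round up to the next whole unit.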